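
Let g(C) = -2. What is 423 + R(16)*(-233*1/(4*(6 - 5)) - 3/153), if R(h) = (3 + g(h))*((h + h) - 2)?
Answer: -45053/34 ≈ -1325.1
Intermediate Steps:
R(h) = -2 + 2*h (R(h) = (3 - 2)*((h + h) - 2) = 1*(2*h - 2) = 1*(-2 + 2*h) = -2 + 2*h)
423 + R(16)*(-233*1/(4*(6 - 5)) - 3/153) = 423 + (-2 + 2*16)*(-233*1/(4*(6 - 5)) - 3/153) = 423 + (-2 + 32)*(-233/(1*4) - 3*1/153) = 423 + 30*(-233/4 - 1/51) = 423 + 30*(-11887/204) = 423 - 59435/34 = -45053/34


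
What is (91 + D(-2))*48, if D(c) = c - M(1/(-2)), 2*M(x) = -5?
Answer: 4392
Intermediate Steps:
M(x) = -5/2 (M(x) = (1/2)*(-5) = -5/2)
D(c) = 5/2 + c (D(c) = c - 1*(-5/2) = c + 5/2 = 5/2 + c)
(91 + D(-2))*48 = (91 + (5/2 - 2))*48 = (91 + 1/2)*48 = (183/2)*48 = 4392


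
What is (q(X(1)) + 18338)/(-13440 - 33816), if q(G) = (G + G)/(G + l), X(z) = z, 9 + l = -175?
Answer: -838963/2161962 ≈ -0.38806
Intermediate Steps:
l = -184 (l = -9 - 175 = -184)
q(G) = 2*G/(-184 + G) (q(G) = (G + G)/(G - 184) = (2*G)/(-184 + G) = 2*G/(-184 + G))
(q(X(1)) + 18338)/(-13440 - 33816) = (2*1/(-184 + 1) + 18338)/(-13440 - 33816) = (2*1/(-183) + 18338)/(-47256) = (2*1*(-1/183) + 18338)*(-1/47256) = (-2/183 + 18338)*(-1/47256) = (3355852/183)*(-1/47256) = -838963/2161962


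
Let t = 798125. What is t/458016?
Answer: 798125/458016 ≈ 1.7426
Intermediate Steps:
t/458016 = 798125/458016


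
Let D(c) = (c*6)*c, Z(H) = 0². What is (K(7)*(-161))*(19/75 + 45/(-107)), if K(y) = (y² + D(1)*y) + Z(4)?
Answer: 19661642/8025 ≈ 2450.0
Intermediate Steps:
Z(H) = 0
D(c) = 6*c² (D(c) = (6*c)*c = 6*c²)
K(y) = y² + 6*y (K(y) = (y² + (6*1²)*y) + 0 = (y² + (6*1)*y) + 0 = (y² + 6*y) + 0 = y² + 6*y)
(K(7)*(-161))*(19/75 + 45/(-107)) = ((7*(6 + 7))*(-161))*(19/75 + 45/(-107)) = ((7*13)*(-161))*(19*(1/75) + 45*(-1/107)) = (91*(-161))*(19/75 - 45/107) = -14651*(-1342/8025) = 19661642/8025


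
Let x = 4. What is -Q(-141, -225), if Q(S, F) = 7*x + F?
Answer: 197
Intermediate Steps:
Q(S, F) = 28 + F (Q(S, F) = 7*4 + F = 28 + F)
-Q(-141, -225) = -(28 - 225) = -1*(-197) = 197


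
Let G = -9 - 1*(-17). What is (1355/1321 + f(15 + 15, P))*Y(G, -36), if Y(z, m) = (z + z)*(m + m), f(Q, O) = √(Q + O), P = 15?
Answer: -1560960/1321 - 3456*√5 ≈ -8909.5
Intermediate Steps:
G = 8 (G = -9 + 17 = 8)
f(Q, O) = √(O + Q)
Y(z, m) = 4*m*z (Y(z, m) = (2*z)*(2*m) = 4*m*z)
(1355/1321 + f(15 + 15, P))*Y(G, -36) = (1355/1321 + √(15 + (15 + 15)))*(4*(-36)*8) = (1355*(1/1321) + √(15 + 30))*(-1152) = (1355/1321 + √45)*(-1152) = (1355/1321 + 3*√5)*(-1152) = -1560960/1321 - 3456*√5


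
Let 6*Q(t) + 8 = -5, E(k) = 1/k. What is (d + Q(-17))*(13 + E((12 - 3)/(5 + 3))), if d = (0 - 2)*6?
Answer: -10625/54 ≈ -196.76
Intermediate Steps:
Q(t) = -13/6 (Q(t) = -4/3 + (1/6)*(-5) = -4/3 - 5/6 = -13/6)
d = -12 (d = -2*6 = -12)
(d + Q(-17))*(13 + E((12 - 3)/(5 + 3))) = (-12 - 13/6)*(13 + 1/((12 - 3)/(5 + 3))) = -85*(13 + 1/(9/8))/6 = -85*(13 + 8/9)/6 = -85/6*125/9 = -10625/54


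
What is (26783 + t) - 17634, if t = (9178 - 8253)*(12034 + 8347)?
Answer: 18861574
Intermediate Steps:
t = 18852425 (t = 925*20381 = 18852425)
(26783 + t) - 17634 = (26783 + 18852425) - 17634 = 18879208 - 17634 = 18861574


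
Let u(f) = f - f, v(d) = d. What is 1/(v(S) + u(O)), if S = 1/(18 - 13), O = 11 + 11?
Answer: 5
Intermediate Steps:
O = 22
S = ⅕ (S = 1/5 = ⅕ ≈ 0.20000)
u(f) = 0
1/(v(S) + u(O)) = 1/(⅕ + 0) = 1/(⅕) = 5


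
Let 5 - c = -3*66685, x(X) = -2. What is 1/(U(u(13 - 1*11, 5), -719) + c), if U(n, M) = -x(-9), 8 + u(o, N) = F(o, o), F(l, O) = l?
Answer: 1/200062 ≈ 4.9985e-6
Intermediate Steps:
u(o, N) = -8 + o
c = 200060 (c = 5 - (-3)*66685 = 5 - 1*(-200055) = 5 + 200055 = 200060)
U(n, M) = 2 (U(n, M) = -1*(-2) = 2)
1/(U(u(13 - 1*11, 5), -719) + c) = 1/(2 + 200060) = 1/200062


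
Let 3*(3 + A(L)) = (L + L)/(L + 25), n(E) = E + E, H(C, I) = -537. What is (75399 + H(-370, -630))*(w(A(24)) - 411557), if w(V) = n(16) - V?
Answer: -1509561836028/49 ≈ -3.0807e+10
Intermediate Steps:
n(E) = 2*E
A(L) = -3 + 2*L/(3*(25 + L)) (A(L) = -3 + ((L + L)/(L + 25))/3 = -3 + ((2*L)/(25 + L))/3 = -3 + (2*L/(25 + L))/3 = -3 + 2*L/(3*(25 + L)))
w(V) = 32 - V (w(V) = 2*16 - V = 32 - V)
(75399 + H(-370, -630))*(w(A(24)) - 411557) = (75399 - 537)*((32 - (-225 - 7*24)/(3*(25 + 24))) - 411557) = 74862*((32 - (-225 - 168)/(3*49)) - 411557) = 74862*((32 - (-393)/(3*49)) - 411557) = 74862*((32 - 1*(-131/49)) - 411557) = 74862*((32 + 131/49) - 411557) = 74862*(1699/49 - 411557) = 74862*(-20164594/49) = -1509561836028/49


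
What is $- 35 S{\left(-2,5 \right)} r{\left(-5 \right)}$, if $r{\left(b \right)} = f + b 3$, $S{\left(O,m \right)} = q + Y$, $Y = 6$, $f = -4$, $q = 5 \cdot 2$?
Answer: $10640$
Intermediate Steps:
$q = 10$
$S{\left(O,m \right)} = 16$ ($S{\left(O,m \right)} = 10 + 6 = 16$)
$r{\left(b \right)} = -4 + 3 b$ ($r{\left(b \right)} = -4 + b 3 = -4 + 3 b$)
$- 35 S{\left(-2,5 \right)} r{\left(-5 \right)} = \left(-35\right) 16 \left(-4 + 3 \left(-5\right)\right) = - 560 \left(-4 - 15\right) = \left(-560\right) \left(-19\right) = 10640$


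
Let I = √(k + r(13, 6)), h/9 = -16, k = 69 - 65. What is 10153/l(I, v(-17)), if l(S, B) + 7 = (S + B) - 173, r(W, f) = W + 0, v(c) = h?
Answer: -3289572/104959 - 10153*√17/104959 ≈ -31.740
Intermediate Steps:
k = 4
h = -144 (h = 9*(-16) = -144)
v(c) = -144
r(W, f) = W
I = √17 (I = √(4 + 13) = √17 ≈ 4.1231)
l(S, B) = -180 + B + S (l(S, B) = -7 + ((S + B) - 173) = -7 + ((B + S) - 173) = -7 + (-173 + B + S) = -180 + B + S)
10153/l(I, v(-17)) = 10153/(-180 - 144 + √17) = 10153/(-324 + √17)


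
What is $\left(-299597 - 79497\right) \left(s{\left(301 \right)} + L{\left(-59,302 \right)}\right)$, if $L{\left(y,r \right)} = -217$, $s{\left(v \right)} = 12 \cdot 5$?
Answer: $59517758$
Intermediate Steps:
$s{\left(v \right)} = 60$
$\left(-299597 - 79497\right) \left(s{\left(301 \right)} + L{\left(-59,302 \right)}\right) = \left(-299597 - 79497\right) \left(60 - 217\right) = \left(-379094\right) \left(-157\right) = 59517758$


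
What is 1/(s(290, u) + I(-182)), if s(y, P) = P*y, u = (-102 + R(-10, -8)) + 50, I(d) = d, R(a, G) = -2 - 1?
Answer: -1/16132 ≈ -6.1989e-5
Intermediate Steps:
R(a, G) = -3
u = -55 (u = (-102 - 3) + 50 = -105 + 50 = -55)
1/(s(290, u) + I(-182)) = 1/(-55*290 - 182) = 1/(-15950 - 182) = 1/(-16132) = -1/16132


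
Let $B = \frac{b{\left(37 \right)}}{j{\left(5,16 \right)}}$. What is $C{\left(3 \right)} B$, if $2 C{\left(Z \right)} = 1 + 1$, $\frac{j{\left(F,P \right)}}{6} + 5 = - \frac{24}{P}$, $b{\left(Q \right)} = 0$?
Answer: $0$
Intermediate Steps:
$j{\left(F,P \right)} = -30 - \frac{144}{P}$ ($j{\left(F,P \right)} = -30 + 6 \left(- \frac{24}{P}\right) = -30 - \frac{144}{P}$)
$C{\left(Z \right)} = 1$ ($C{\left(Z \right)} = \frac{1 + 1}{2} = \frac{1}{2} \cdot 2 = 1$)
$B = 0$ ($B = \frac{0}{-30 - \frac{144}{16}} = \frac{0}{-30 - 9} = \frac{0}{-39} = 0 \left(- \frac{1}{39}\right) = 0$)
$C{\left(3 \right)} B = 1 \cdot 0 = 0$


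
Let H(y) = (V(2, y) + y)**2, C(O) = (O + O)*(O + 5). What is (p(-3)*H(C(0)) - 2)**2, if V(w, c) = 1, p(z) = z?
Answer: 25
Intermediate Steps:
C(O) = 2*O*(5 + O) (C(O) = (2*O)*(5 + O) = 2*O*(5 + O))
H(y) = (1 + y)**2
(p(-3)*H(C(0)) - 2)**2 = (-3*(1 + 2*0*(5 + 0))**2 - 2)**2 = (-3*(1 + 2*0*5)**2 - 2)**2 = (-3*(1 + 0)**2 - 2)**2 = (-3*1**2 - 2)**2 = (-3*1 - 2)**2 = (-3 - 2)**2 = (-5)**2 = 25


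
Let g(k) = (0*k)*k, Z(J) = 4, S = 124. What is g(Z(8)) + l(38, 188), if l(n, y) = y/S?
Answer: 47/31 ≈ 1.5161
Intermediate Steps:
g(k) = 0 (g(k) = 0*k = 0)
l(n, y) = y/124
g(Z(8)) + l(38, 188) = 0 + (1/124)*188 = 0 + 47/31 = 47/31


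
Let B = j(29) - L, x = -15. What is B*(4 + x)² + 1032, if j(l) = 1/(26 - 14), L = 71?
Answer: -90587/12 ≈ -7548.9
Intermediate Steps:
j(l) = 1/12
B = -851/12 (B = 1/12 - 1*71 = 1/12 - 71 = -851/12 ≈ -70.917)
B*(4 + x)² + 1032 = -851*(4 - 15)²/12 + 1032 = -851/12*(-11)² + 1032 = -851/12*121 + 1032 = -102971/12 + 1032 = -90587/12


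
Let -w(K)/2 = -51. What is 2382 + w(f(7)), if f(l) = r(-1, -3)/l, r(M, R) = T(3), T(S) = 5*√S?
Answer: 2484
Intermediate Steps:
r(M, R) = 5*√3
f(l) = 5*√3/l (f(l) = (5*√3)/l = 5*√3/l)
w(K) = 102 (w(K) = -2*(-51) = 102)
2382 + w(f(7)) = 2382 + 102 = 2484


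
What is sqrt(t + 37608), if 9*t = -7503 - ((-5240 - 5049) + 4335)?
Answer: sqrt(336923)/3 ≈ 193.48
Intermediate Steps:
t = -1549/9 (t = (-7503 - ((-5240 - 5049) + 4335))/9 = (-7503 - (-10289 + 4335))/9 = (-7503 - 1*(-5954))/9 = (-7503 + 5954)/9 = (1/9)*(-1549) = -1549/9 ≈ -172.11)
sqrt(t + 37608) = sqrt(-1549/9 + 37608) = sqrt(336923/9) = sqrt(336923)/3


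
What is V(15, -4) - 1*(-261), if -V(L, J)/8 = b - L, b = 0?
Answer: 381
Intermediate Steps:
V(L, J) = 8*L (V(L, J) = -8*(0 - L) = -(-8)*L = 8*L)
V(15, -4) - 1*(-261) = 8*15 - 1*(-261) = 120 + 261 = 381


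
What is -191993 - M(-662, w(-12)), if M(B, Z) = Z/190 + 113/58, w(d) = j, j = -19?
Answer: -27839253/145 ≈ -1.9199e+5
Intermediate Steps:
w(d) = -19
M(B, Z) = 113/58 + Z/190 (M(B, Z) = Z*(1/190) + 113*(1/58) = Z/190 + 113/58 = 113/58 + Z/190)
-191993 - M(-662, w(-12)) = -191993 - (113/58 + (1/190)*(-19)) = -191993 - (113/58 - ⅒) = -191993 - 1*268/145 = -191993 - 268/145 = -27839253/145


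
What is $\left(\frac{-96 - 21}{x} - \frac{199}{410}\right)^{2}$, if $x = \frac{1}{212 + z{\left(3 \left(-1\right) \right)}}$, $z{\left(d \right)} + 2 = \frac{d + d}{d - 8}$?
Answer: $\frac{12343367540302681}{20340100} \approx 6.0685 \cdot 10^{8}$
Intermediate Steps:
$z{\left(d \right)} = -2 + \frac{2 d}{-8 + d}$ ($z{\left(d \right)} = -2 + \frac{d + d}{d - 8} = -2 + \frac{2 d}{-8 + d}$)
$x = \frac{11}{2316}$ ($x = \frac{1}{212 + \frac{16}{-8 + 3 \left(-1\right)}} = \frac{1}{212 + \frac{16}{-8 - 3}} = \frac{1}{212 + \frac{16}{-11}} = \frac{1}{212 + 16 \left(- \frac{1}{11}\right)} = \frac{1}{212 - \frac{16}{11}} = \frac{1}{\frac{2316}{11}} = \frac{11}{2316} \approx 0.0047496$)
$\left(\frac{-96 - 21}{x} - \frac{199}{410}\right)^{2} = \left(\frac{-96 - 21}{\frac{11}{2316}} - \frac{199}{410}\right)^{2} = \left(\left(-96 - 21\right) \frac{2316}{11} - \frac{199}{410}\right)^{2} = \left(\left(-117\right) \frac{2316}{11} - \frac{199}{410}\right)^{2} = \left(- \frac{270972}{11} - \frac{199}{410}\right)^{2} = \left(- \frac{111100709}{4510}\right)^{2} = \frac{12343367540302681}{20340100}$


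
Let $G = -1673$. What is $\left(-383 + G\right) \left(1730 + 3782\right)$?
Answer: $-11332672$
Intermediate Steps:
$\left(-383 + G\right) \left(1730 + 3782\right) = \left(-383 - 1673\right) \left(1730 + 3782\right) = \left(-2056\right) 5512 = -11332672$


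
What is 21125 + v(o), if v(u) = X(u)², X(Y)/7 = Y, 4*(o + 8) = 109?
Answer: 628521/16 ≈ 39283.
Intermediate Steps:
o = 77/4 (o = -8 + (¼)*109 = -8 + 109/4 = 77/4 ≈ 19.250)
X(Y) = 7*Y
v(u) = 49*u² (v(u) = (7*u)² = 49*u²)
21125 + v(o) = 21125 + 49*(77/4)² = 21125 + 49*(5929/16) = 21125 + 290521/16 = 628521/16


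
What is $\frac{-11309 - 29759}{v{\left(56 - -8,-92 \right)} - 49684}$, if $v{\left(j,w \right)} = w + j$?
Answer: $\frac{10267}{12428} \approx 0.82612$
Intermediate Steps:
$v{\left(j,w \right)} = j + w$
$\frac{-11309 - 29759}{v{\left(56 - -8,-92 \right)} - 49684} = \frac{-11309 - 29759}{\left(\left(56 - -8\right) - 92\right) - 49684} = - \frac{41068}{\left(\left(56 + 8\right) - 92\right) - 49684} = - \frac{41068}{\left(64 - 92\right) - 49684} = - \frac{41068}{-28 - 49684} = - \frac{41068}{-49712} = \left(-41068\right) \left(- \frac{1}{49712}\right) = \frac{10267}{12428}$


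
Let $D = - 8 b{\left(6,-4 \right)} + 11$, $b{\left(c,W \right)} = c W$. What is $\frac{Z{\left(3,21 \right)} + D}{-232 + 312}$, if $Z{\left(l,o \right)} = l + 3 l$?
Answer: $\frac{43}{16} \approx 2.6875$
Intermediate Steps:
$b{\left(c,W \right)} = W c$
$Z{\left(l,o \right)} = 4 l$
$D = 203$ ($D = - 8 \left(\left(-4\right) 6\right) + 11 = \left(-8\right) \left(-24\right) + 11 = 192 + 11 = 203$)
$\frac{Z{\left(3,21 \right)} + D}{-232 + 312} = \frac{4 \cdot 3 + 203}{-232 + 312} = \frac{12 + 203}{80} = 215 \cdot \frac{1}{80} = \frac{43}{16}$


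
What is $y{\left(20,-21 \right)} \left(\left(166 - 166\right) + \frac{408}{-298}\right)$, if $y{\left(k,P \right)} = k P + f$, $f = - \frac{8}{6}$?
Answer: $\frac{85952}{149} \approx 576.86$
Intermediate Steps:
$f = - \frac{4}{3}$ ($f = \left(-8\right) \frac{1}{6} = - \frac{4}{3} \approx -1.3333$)
$y{\left(k,P \right)} = - \frac{4}{3} + P k$ ($y{\left(k,P \right)} = k P - \frac{4}{3} = P k - \frac{4}{3} = - \frac{4}{3} + P k$)
$y{\left(20,-21 \right)} \left(\left(166 - 166\right) + \frac{408}{-298}\right) = \left(- \frac{4}{3} - 420\right) \left(\left(166 - 166\right) + \frac{408}{-298}\right) = \left(- \frac{4}{3} - 420\right) \left(\left(166 - 166\right) + 408 \left(- \frac{1}{298}\right)\right) = - \frac{1264 \left(0 - \frac{204}{149}\right)}{3} = \left(- \frac{1264}{3}\right) \left(- \frac{204}{149}\right) = \frac{85952}{149}$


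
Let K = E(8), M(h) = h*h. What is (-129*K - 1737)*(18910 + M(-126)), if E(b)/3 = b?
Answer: -168120738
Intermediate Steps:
E(b) = 3*b
M(h) = h²
K = 24 (K = 3*8 = 24)
(-129*K - 1737)*(18910 + M(-126)) = (-129*24 - 1737)*(18910 + (-126)²) = (-3096 - 1737)*(18910 + 15876) = -4833*34786 = -168120738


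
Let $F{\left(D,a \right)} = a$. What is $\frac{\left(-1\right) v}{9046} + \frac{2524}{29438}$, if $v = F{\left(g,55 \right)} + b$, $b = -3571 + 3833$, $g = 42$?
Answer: $\frac{6750129}{133148074} \approx 0.050696$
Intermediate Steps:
$b = 262$
$v = 317$ ($v = 55 + 262 = 317$)
$\frac{\left(-1\right) v}{9046} + \frac{2524}{29438} = \frac{\left(-1\right) 317}{9046} + \frac{2524}{29438} = \left(-317\right) \frac{1}{9046} + 2524 \cdot \frac{1}{29438} = - \frac{317}{9046} + \frac{1262}{14719} = \frac{6750129}{133148074}$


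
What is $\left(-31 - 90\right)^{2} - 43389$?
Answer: $-28748$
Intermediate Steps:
$\left(-31 - 90\right)^{2} - 43389 = \left(-121\right)^{2} - 43389 = 14641 - 43389 = -28748$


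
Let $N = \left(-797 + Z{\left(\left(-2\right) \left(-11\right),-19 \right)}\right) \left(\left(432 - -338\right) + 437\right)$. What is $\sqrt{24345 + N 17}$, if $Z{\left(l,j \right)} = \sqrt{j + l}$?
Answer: $\sqrt{-16329298 + 20519 \sqrt{3}} \approx 4036.6 i$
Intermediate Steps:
$N = -961979 + 1207 \sqrt{3}$ ($N = \left(-797 + \sqrt{-19 - -22}\right) \left(\left(432 - -338\right) + 437\right) = \left(-797 + \sqrt{-19 + 22}\right) \left(\left(432 + 338\right) + 437\right) = \left(-797 + \sqrt{3}\right) \left(770 + 437\right) = \left(-797 + \sqrt{3}\right) 1207 = -961979 + 1207 \sqrt{3} \approx -9.5989 \cdot 10^{5}$)
$\sqrt{24345 + N 17} = \sqrt{24345 + \left(-961979 + 1207 \sqrt{3}\right) 17} = \sqrt{24345 - \left(16353643 - 20519 \sqrt{3}\right)} = \sqrt{-16329298 + 20519 \sqrt{3}}$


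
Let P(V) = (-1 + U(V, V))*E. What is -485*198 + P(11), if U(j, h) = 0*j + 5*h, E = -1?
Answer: -96084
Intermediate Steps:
U(j, h) = 5*h (U(j, h) = 0 + 5*h = 5*h)
P(V) = 1 - 5*V (P(V) = (-1 + 5*V)*(-1) = 1 - 5*V)
-485*198 + P(11) = -485*198 + (1 - 5*11) = -96030 + (1 - 55) = -96030 - 54 = -96084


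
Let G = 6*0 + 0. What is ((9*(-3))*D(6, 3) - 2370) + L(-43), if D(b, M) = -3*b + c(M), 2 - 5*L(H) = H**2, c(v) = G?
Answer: -11267/5 ≈ -2253.4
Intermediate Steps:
G = 0 (G = 0 + 0 = 0)
c(v) = 0
L(H) = 2/5 - H**2/5
D(b, M) = -3*b (D(b, M) = -3*b + 0 = -3*b)
((9*(-3))*D(6, 3) - 2370) + L(-43) = ((9*(-3))*(-3*6) - 2370) + (2/5 - 1/5*(-43)**2) = (-27*(-18) - 2370) + (2/5 - 1/5*1849) = (486 - 2370) + (2/5 - 1849/5) = -1884 - 1847/5 = -11267/5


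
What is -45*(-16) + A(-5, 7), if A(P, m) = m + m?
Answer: 734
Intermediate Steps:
A(P, m) = 2*m
-45*(-16) + A(-5, 7) = -45*(-16) + 2*7 = 720 + 14 = 734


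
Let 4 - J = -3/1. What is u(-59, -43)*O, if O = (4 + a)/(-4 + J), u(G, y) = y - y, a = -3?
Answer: 0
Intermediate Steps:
u(G, y) = 0
J = 7 (J = 4 - (-3)/1 = 4 - (-3) = 4 - 1*(-3) = 4 + 3 = 7)
O = ⅓ (O = (4 - 3)/(-4 + 7) = 1/3 = 1*(⅓) = ⅓ ≈ 0.33333)
u(-59, -43)*O = 0*(⅓) = 0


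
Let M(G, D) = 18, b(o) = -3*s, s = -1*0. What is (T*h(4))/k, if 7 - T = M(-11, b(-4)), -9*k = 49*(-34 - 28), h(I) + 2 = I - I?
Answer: 99/1519 ≈ 0.065174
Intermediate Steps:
s = 0
h(I) = -2 (h(I) = -2 + (I - I) = -2 + 0 = -2)
k = 3038/9 (k = -49*(-34 - 28)/9 = -49*(-62)/9 = -⅑*(-3038) = 3038/9 ≈ 337.56)
b(o) = 0 (b(o) = -3*0 = 0)
T = -11 (T = 7 - 1*18 = 7 - 18 = -11)
(T*h(4))/k = (-11*(-2))/(3038/9) = 22*(9/3038) = 99/1519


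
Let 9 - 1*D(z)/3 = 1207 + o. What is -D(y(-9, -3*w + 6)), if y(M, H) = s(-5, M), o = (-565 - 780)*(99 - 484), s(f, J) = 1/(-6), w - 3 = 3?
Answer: 1557069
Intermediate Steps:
w = 6 (w = 3 + 3 = 6)
s(f, J) = -1/6
o = 517825 (o = -1345*(-385) = 517825)
y(M, H) = -1/6
D(z) = -1557069 (D(z) = 27 - 3*(1207 + 517825) = 27 - 3*519032 = 27 - 1557096 = -1557069)
-D(y(-9, -3*w + 6)) = -1*(-1557069) = 1557069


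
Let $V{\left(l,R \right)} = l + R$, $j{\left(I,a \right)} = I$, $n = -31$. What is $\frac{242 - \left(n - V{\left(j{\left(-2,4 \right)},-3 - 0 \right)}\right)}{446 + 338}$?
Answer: $\frac{67}{196} \approx 0.34184$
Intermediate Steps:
$V{\left(l,R \right)} = R + l$
$\frac{242 - \left(n - V{\left(j{\left(-2,4 \right)},-3 - 0 \right)}\right)}{446 + 338} = \frac{242 - -26}{446 + 338} = \frac{242 + \left(\left(\left(-3 + 0\right) - 2\right) + 31\right)}{784} = \left(242 + \left(\left(-3 - 2\right) + 31\right)\right) \frac{1}{784} = \left(242 + \left(-5 + 31\right)\right) \frac{1}{784} = \left(242 + 26\right) \frac{1}{784} = 268 \cdot \frac{1}{784} = \frac{67}{196}$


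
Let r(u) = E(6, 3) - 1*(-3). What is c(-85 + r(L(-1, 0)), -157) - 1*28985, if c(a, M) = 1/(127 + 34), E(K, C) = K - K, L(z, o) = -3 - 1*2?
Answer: -4666584/161 ≈ -28985.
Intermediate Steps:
L(z, o) = -5 (L(z, o) = -3 - 2 = -5)
E(K, C) = 0
r(u) = 3 (r(u) = 0 - 1*(-3) = 0 + 3 = 3)
c(a, M) = 1/161
c(-85 + r(L(-1, 0)), -157) - 1*28985 = 1/161 - 1*28985 = 1/161 - 28985 = -4666584/161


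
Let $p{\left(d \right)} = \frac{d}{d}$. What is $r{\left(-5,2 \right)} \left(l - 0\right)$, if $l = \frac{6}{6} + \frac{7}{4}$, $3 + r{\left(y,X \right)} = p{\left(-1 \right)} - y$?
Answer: $\frac{33}{4} \approx 8.25$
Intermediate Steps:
$p{\left(d \right)} = 1$
$r{\left(y,X \right)} = -2 - y$ ($r{\left(y,X \right)} = -3 - \left(-1 + y\right) = -2 - y$)
$l = \frac{11}{4}$ ($l = 6 \cdot \frac{1}{6} + 7 \cdot \frac{1}{4} = 1 + \frac{7}{4} = \frac{11}{4} \approx 2.75$)
$r{\left(-5,2 \right)} \left(l - 0\right) = \left(-2 - -5\right) \left(\frac{11}{4} - 0\right) = \left(-2 + 5\right) \left(\frac{11}{4} + \left(-2 + 2\right)\right) = 3 \left(\frac{11}{4} + 0\right) = 3 \cdot \frac{11}{4} = \frac{33}{4}$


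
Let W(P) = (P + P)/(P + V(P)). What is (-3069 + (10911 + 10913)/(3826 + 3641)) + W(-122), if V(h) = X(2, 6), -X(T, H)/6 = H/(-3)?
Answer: -1258280971/410685 ≈ -3063.9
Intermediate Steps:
X(T, H) = 2*H (X(T, H) = -6*H/(-3) = -6*H*(-1)/3 = -(-2)*H = 2*H)
V(h) = 12 (V(h) = 2*6 = 12)
W(P) = 2*P/(12 + P) (W(P) = (P + P)/(P + 12) = (2*P)/(12 + P) = 2*P/(12 + P))
(-3069 + (10911 + 10913)/(3826 + 3641)) + W(-122) = (-3069 + (10911 + 10913)/(3826 + 3641)) + 2*(-122)/(12 - 122) = (-3069 + 21824/7467) + 2*(-122)/(-110) = (-3069 + 21824*(1/7467)) + 2*(-122)*(-1/110) = (-3069 + 21824/7467) + 122/55 = -22894399/7467 + 122/55 = -1258280971/410685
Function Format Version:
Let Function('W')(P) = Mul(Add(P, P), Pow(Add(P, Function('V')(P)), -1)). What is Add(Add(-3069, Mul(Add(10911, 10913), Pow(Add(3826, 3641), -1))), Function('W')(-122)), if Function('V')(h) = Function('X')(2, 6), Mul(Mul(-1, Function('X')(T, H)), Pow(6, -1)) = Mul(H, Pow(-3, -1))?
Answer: Rational(-1258280971, 410685) ≈ -3063.9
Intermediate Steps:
Function('X')(T, H) = Mul(2, H) (Function('X')(T, H) = Mul(-6, Mul(H, Pow(-3, -1))) = Mul(-6, Mul(H, Rational(-1, 3))) = Mul(-6, Mul(Rational(-1, 3), H)) = Mul(2, H))
Function('V')(h) = 12 (Function('V')(h) = Mul(2, 6) = 12)
Function('W')(P) = Mul(2, P, Pow(Add(12, P), -1)) (Function('W')(P) = Mul(Add(P, P), Pow(Add(P, 12), -1)) = Mul(Mul(2, P), Pow(Add(12, P), -1)) = Mul(2, P, Pow(Add(12, P), -1)))
Add(Add(-3069, Mul(Add(10911, 10913), Pow(Add(3826, 3641), -1))), Function('W')(-122)) = Add(Add(-3069, Mul(Add(10911, 10913), Pow(Add(3826, 3641), -1))), Mul(2, -122, Pow(Add(12, -122), -1))) = Add(Add(-3069, Mul(21824, Pow(7467, -1))), Mul(2, -122, Pow(-110, -1))) = Add(Add(-3069, Mul(21824, Rational(1, 7467))), Mul(2, -122, Rational(-1, 110))) = Add(Add(-3069, Rational(21824, 7467)), Rational(122, 55)) = Add(Rational(-22894399, 7467), Rational(122, 55)) = Rational(-1258280971, 410685)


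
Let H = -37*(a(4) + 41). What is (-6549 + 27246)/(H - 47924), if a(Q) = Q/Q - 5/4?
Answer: -27596/65909 ≈ -0.41870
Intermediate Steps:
a(Q) = -¼ (a(Q) = 1 - 5*¼ = 1 - 5/4 = -¼)
H = -6031/4 (H = -37*(-¼ + 41) = -37*163/4 = -6031/4 ≈ -1507.8)
(-6549 + 27246)/(H - 47924) = (-6549 + 27246)/(-6031/4 - 47924) = 20697/(-197727/4) = 20697*(-4/197727) = -27596/65909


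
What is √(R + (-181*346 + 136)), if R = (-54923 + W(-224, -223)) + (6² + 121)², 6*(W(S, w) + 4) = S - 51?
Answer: I*√3341298/6 ≈ 304.65*I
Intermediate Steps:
W(S, w) = -25/2 + S/6 (W(S, w) = -4 + (S - 51)/6 = -4 + (-51 + S)/6 = -4 + (-17/2 + S/6) = -25/2 + S/6)
R = -181943/6 (R = (-54923 + (-25/2 + (⅙)*(-224))) + (6² + 121)² = (-54923 + (-25/2 - 112/3)) + (36 + 121)² = (-54923 - 299/6) + 157² = -329837/6 + 24649 = -181943/6 ≈ -30324.)
√(R + (-181*346 + 136)) = √(-181943/6 + (-181*346 + 136)) = √(-181943/6 + (-62626 + 136)) = √(-181943/6 - 62490) = √(-556883/6) = I*√3341298/6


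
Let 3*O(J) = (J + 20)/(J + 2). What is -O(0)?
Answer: -10/3 ≈ -3.3333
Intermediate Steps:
O(J) = (20 + J)/(3*(2 + J)) (O(J) = ((J + 20)/(J + 2))/3 = ((20 + J)/(2 + J))/3 = (20 + J)/(3*(2 + J)))
-O(0) = -(20 + 0)/(3*(2 + 0)) = -20/(3*2) = -1*10/3 = -10/3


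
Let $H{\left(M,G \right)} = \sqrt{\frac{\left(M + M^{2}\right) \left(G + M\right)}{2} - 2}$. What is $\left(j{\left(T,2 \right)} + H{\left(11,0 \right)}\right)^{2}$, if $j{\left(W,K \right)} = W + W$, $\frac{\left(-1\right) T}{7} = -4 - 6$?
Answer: $20324 + 560 \sqrt{181} \approx 27858.0$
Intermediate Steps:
$T = 70$ ($T = - 7 \left(-4 - 6\right) = \left(-7\right) \left(-10\right) = 70$)
$j{\left(W,K \right)} = 2 W$
$H{\left(M,G \right)} = \sqrt{-2 + \frac{\left(G + M\right) \left(M + M^{2}\right)}{2}}$ ($H{\left(M,G \right)} = \sqrt{\left(G + M\right) \left(M + M^{2}\right) \frac{1}{2} - 2} = \sqrt{\frac{\left(G + M\right) \left(M + M^{2}\right)}{2} - 2} = \sqrt{-2 + \frac{\left(G + M\right) \left(M + M^{2}\right)}{2}}$)
$\left(j{\left(T,2 \right)} + H{\left(11,0 \right)}\right)^{2} = \left(2 \cdot 70 + \frac{\sqrt{2} \sqrt{-4 + 11^{2} + 11^{3} + 0 \cdot 11 + 0 \cdot 11^{2}}}{2}\right)^{2} = \left(140 + \frac{\sqrt{2} \sqrt{-4 + 121 + 1331 + 0 + 0 \cdot 121}}{2}\right)^{2} = \left(140 + \frac{\sqrt{2} \sqrt{-4 + 121 + 1331 + 0 + 0}}{2}\right)^{2} = \left(140 + \frac{\sqrt{2} \sqrt{1448}}{2}\right)^{2} = \left(140 + \frac{\sqrt{2} \cdot 2 \sqrt{362}}{2}\right)^{2} = \left(140 + 2 \sqrt{181}\right)^{2}$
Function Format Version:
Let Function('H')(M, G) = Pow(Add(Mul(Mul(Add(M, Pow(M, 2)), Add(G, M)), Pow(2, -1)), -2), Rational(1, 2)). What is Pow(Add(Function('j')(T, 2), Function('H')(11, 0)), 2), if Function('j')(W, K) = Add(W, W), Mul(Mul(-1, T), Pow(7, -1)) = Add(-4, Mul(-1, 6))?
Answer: Add(20324, Mul(560, Pow(181, Rational(1, 2)))) ≈ 27858.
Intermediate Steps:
T = 70 (T = Mul(-7, Add(-4, Mul(-1, 6))) = Mul(-7, Add(-4, -6)) = Mul(-7, -10) = 70)
Function('j')(W, K) = Mul(2, W)
Function('H')(M, G) = Pow(Add(-2, Mul(Rational(1, 2), Add(G, M), Add(M, Pow(M, 2)))), Rational(1, 2)) (Function('H')(M, G) = Pow(Add(Mul(Mul(Add(G, M), Add(M, Pow(M, 2))), Rational(1, 2)), -2), Rational(1, 2)) = Pow(Add(Mul(Rational(1, 2), Add(G, M), Add(M, Pow(M, 2))), -2), Rational(1, 2)) = Pow(Add(-2, Mul(Rational(1, 2), Add(G, M), Add(M, Pow(M, 2)))), Rational(1, 2)))
Pow(Add(Function('j')(T, 2), Function('H')(11, 0)), 2) = Pow(Add(Mul(2, 70), Mul(Rational(1, 2), Pow(2, Rational(1, 2)), Pow(Add(-4, Pow(11, 2), Pow(11, 3), Mul(0, 11), Mul(0, Pow(11, 2))), Rational(1, 2)))), 2) = Pow(Add(140, Mul(Rational(1, 2), Pow(2, Rational(1, 2)), Pow(Add(-4, 121, 1331, 0, Mul(0, 121)), Rational(1, 2)))), 2) = Pow(Add(140, Mul(Rational(1, 2), Pow(2, Rational(1, 2)), Pow(Add(-4, 121, 1331, 0, 0), Rational(1, 2)))), 2) = Pow(Add(140, Mul(Rational(1, 2), Pow(2, Rational(1, 2)), Pow(1448, Rational(1, 2)))), 2) = Pow(Add(140, Mul(Rational(1, 2), Pow(2, Rational(1, 2)), Mul(2, Pow(362, Rational(1, 2))))), 2) = Pow(Add(140, Mul(2, Pow(181, Rational(1, 2)))), 2)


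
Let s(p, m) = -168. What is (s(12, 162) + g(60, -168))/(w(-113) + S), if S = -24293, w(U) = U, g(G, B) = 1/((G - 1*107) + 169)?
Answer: 20495/2977532 ≈ 0.0068832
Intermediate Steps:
g(G, B) = 1/(62 + G) (g(G, B) = 1/((G - 107) + 169) = 1/((-107 + G) + 169) = 1/(62 + G))
(s(12, 162) + g(60, -168))/(w(-113) + S) = (-168 + 1/(62 + 60))/(-113 - 24293) = (-168 + 1/122)/(-24406) = (-168 + 1/122)*(-1/24406) = -20495/122*(-1/24406) = 20495/2977532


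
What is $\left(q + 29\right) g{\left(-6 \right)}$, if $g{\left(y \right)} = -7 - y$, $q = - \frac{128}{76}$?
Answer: $- \frac{519}{19} \approx -27.316$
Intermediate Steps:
$q = - \frac{32}{19}$ ($q = \left(-128\right) \frac{1}{76} = - \frac{32}{19} \approx -1.6842$)
$\left(q + 29\right) g{\left(-6 \right)} = \left(- \frac{32}{19} + 29\right) \left(-7 - -6\right) = \frac{519 \left(-7 + 6\right)}{19} = \frac{519}{19} \left(-1\right) = - \frac{519}{19}$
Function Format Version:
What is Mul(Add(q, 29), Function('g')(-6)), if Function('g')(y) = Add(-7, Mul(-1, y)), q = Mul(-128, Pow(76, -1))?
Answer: Rational(-519, 19) ≈ -27.316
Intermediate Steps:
q = Rational(-32, 19) (q = Mul(-128, Rational(1, 76)) = Rational(-32, 19) ≈ -1.6842)
Mul(Add(q, 29), Function('g')(-6)) = Mul(Add(Rational(-32, 19), 29), Add(-7, Mul(-1, -6))) = Mul(Rational(519, 19), Add(-7, 6)) = Mul(Rational(519, 19), -1) = Rational(-519, 19)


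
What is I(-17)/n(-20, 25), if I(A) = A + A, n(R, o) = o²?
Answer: -34/625 ≈ -0.054400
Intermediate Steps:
I(A) = 2*A
I(-17)/n(-20, 25) = (2*(-17))/(25²) = -34/625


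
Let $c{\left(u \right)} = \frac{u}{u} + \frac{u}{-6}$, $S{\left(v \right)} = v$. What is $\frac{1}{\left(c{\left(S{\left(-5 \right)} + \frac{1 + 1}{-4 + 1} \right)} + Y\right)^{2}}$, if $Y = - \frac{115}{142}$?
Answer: $\frac{408321}{525625} \approx 0.77683$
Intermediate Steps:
$c{\left(u \right)} = 1 - \frac{u}{6}$ ($c{\left(u \right)} = 1 + u \left(- \frac{1}{6}\right) = 1 - \frac{u}{6}$)
$Y = - \frac{115}{142}$ ($Y = \left(-115\right) \frac{1}{142} = - \frac{115}{142} \approx -0.80986$)
$\frac{1}{\left(c{\left(S{\left(-5 \right)} + \frac{1 + 1}{-4 + 1} \right)} + Y\right)^{2}} = \frac{1}{\left(\left(1 - \frac{-5 + \frac{1 + 1}{-4 + 1}}{6}\right) - \frac{115}{142}\right)^{2}} = \frac{1}{\left(\left(1 - \frac{-5 + \frac{2}{-3}}{6}\right) - \frac{115}{142}\right)^{2}} = \frac{1}{\left(\left(1 - \frac{-5 + 2 \left(- \frac{1}{3}\right)}{6}\right) - \frac{115}{142}\right)^{2}} = \frac{1}{\left(\left(1 - \frac{-5 - \frac{2}{3}}{6}\right) - \frac{115}{142}\right)^{2}} = \frac{1}{\left(\left(1 - - \frac{17}{18}\right) - \frac{115}{142}\right)^{2}} = \frac{1}{\left(\left(1 + \frac{17}{18}\right) - \frac{115}{142}\right)^{2}} = \frac{1}{\left(\frac{35}{18} - \frac{115}{142}\right)^{2}} = \frac{1}{\left(\frac{725}{639}\right)^{2}} = \frac{1}{\frac{525625}{408321}} = \frac{408321}{525625}$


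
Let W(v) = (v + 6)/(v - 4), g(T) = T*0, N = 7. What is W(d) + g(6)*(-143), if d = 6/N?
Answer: -24/11 ≈ -2.1818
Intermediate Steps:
g(T) = 0
d = 6/7 ≈ 0.85714
W(v) = (6 + v)/(-4 + v)
W(d) + g(6)*(-143) = (6 + 6/7)/(-4 + 6/7) + 0*(-143) = (48/7)/(-22/7) + 0 = -7/22*48/7 + 0 = -24/11 + 0 = -24/11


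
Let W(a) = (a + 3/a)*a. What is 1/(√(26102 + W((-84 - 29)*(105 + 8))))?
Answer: √18119274/54357822 ≈ 7.8308e-5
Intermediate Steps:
W(a) = a*(a + 3/a)
1/(√(26102 + W((-84 - 29)*(105 + 8)))) = 1/(√(26102 + (3 + ((-84 - 29)*(105 + 8))²))) = 1/(√(26102 + (3 + (-113*113)²))) = 1/(√(26102 + (3 + (-12769)²))) = 1/(√(26102 + (3 + 163047361))) = 1/(√(26102 + 163047364)) = 1/(√163073466) = 1/(3*√18119274) = √18119274/54357822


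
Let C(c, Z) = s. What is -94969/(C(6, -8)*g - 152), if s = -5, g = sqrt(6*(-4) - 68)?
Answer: 3608822/6351 - 474845*I*sqrt(23)/12702 ≈ 568.23 - 179.28*I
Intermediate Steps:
g = 2*I*sqrt(23) (g = sqrt(-24 - 68) = sqrt(-92) = 2*I*sqrt(23) ≈ 9.5917*I)
C(c, Z) = -5
-94969/(C(6, -8)*g - 152) = -94969/(-10*I*sqrt(23) - 152) = -94969/(-152 - 10*I*sqrt(23))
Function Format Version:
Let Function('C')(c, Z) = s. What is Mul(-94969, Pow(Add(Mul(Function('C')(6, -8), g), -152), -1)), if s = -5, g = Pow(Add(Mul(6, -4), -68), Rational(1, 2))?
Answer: Add(Rational(3608822, 6351), Mul(Rational(-474845, 12702), I, Pow(23, Rational(1, 2)))) ≈ Add(568.23, Mul(-179.28, I))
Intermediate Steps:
g = Mul(2, I, Pow(23, Rational(1, 2))) (g = Pow(Add(-24, -68), Rational(1, 2)) = Pow(-92, Rational(1, 2)) = Mul(2, I, Pow(23, Rational(1, 2))) ≈ Mul(9.5917, I))
Function('C')(c, Z) = -5
Mul(-94969, Pow(Add(Mul(Function('C')(6, -8), g), -152), -1)) = Mul(-94969, Pow(Add(Mul(-5, Mul(2, I, Pow(23, Rational(1, 2)))), -152), -1)) = Mul(-94969, Pow(Add(Mul(-10, I, Pow(23, Rational(1, 2))), -152), -1)) = Mul(-94969, Pow(Add(-152, Mul(-10, I, Pow(23, Rational(1, 2)))), -1))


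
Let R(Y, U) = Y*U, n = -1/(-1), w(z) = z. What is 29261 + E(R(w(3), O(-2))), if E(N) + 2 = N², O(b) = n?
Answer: 29268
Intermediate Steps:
n = 1 (n = -1*(-1) = 1)
O(b) = 1
R(Y, U) = U*Y
E(N) = -2 + N²
29261 + E(R(w(3), O(-2))) = 29261 + (-2 + (1*3)²) = 29261 + (-2 + 3²) = 29261 + (-2 + 9) = 29261 + 7 = 29268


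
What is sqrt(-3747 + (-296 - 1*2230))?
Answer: 3*I*sqrt(697) ≈ 79.202*I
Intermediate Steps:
sqrt(-3747 + (-296 - 1*2230)) = sqrt(-3747 + (-296 - 2230)) = sqrt(-3747 - 2526) = sqrt(-6273) = 3*I*sqrt(697)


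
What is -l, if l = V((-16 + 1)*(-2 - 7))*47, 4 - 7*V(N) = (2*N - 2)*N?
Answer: 242896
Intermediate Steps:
V(N) = 4/7 - N*(-2 + 2*N)/7 (V(N) = 4/7 - (2*N - 2)*N/7 = 4/7 - (-2 + 2*N)*N/7 = 4/7 - N*(-2 + 2*N)/7)
l = -242896 (l = (4/7 - 2*(-16 + 1)²*(-2 - 7)²/7 + 2*((-16 + 1)*(-2 - 7))/7)*47 = (4/7 - 2*(-15*(-9))²/7 + 2*(-15*(-9))/7)*47 = (4/7 - 2/7*135² + (2/7)*135)*47 = (4/7 - 2/7*18225 + 270/7)*47 = (4/7 - 36450/7 + 270/7)*47 = -5168*47 = -242896)
-l = -1*(-242896) = 242896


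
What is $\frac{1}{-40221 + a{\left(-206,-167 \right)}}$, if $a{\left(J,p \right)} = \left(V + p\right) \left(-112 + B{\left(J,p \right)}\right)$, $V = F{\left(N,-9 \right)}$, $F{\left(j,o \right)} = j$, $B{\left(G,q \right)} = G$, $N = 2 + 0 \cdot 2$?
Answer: $\frac{1}{12249} \approx 8.1639 \cdot 10^{-5}$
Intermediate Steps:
$N = 2$ ($N = 2 + 0 = 2$)
$V = 2$
$a{\left(J,p \right)} = \left(-112 + J\right) \left(2 + p\right)$ ($a{\left(J,p \right)} = \left(2 + p\right) \left(-112 + J\right) = \left(-112 + J\right) \left(2 + p\right)$)
$\frac{1}{-40221 + a{\left(-206,-167 \right)}} = \frac{1}{-40221 - -52470} = \frac{1}{-40221 + \left(-224 + 18704 - 412 + 34402\right)} = \frac{1}{-40221 + 52470} = \frac{1}{12249}$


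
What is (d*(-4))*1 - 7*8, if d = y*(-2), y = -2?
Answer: -72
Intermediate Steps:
d = 4 (d = -2*(-2) = 4)
(d*(-4))*1 - 7*8 = (4*(-4))*1 - 7*8 = -16*1 - 56 = -16 - 56 = -72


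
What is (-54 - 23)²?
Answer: 5929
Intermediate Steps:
(-54 - 23)² = (-77)² = 5929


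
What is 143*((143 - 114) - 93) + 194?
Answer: -8958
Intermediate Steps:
143*((143 - 114) - 93) + 194 = 143*(29 - 93) + 194 = 143*(-64) + 194 = -9152 + 194 = -8958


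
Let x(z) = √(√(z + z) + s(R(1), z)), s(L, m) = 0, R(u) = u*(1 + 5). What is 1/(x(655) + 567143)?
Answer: 182422216567673207/103459483170839885636291 - 321651182449*1310^(¼)/103459483170839885636291 - 1310^(¾)/103459483170839885636291 + 567143*√1310/103459483170839885636291 ≈ 1.7632e-6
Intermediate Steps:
R(u) = 6*u (R(u) = u*6 = 6*u)
x(z) = 2^(¼)*z^(¼) (x(z) = √(√(z + z) + 0) = √(√(2*z) + 0) = √(√2*√z + 0) = √(√2*√z) = 2^(¼)*z^(¼))
1/(x(655) + 567143) = 1/(2^(¼)*655^(¼) + 567143) = 1/(1310^(¼) + 567143) = 1/(567143 + 1310^(¼))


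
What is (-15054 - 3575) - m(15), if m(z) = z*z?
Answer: -18854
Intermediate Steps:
m(z) = z**2
(-15054 - 3575) - m(15) = (-15054 - 3575) - 1*15**2 = -18629 - 1*225 = -18629 - 225 = -18854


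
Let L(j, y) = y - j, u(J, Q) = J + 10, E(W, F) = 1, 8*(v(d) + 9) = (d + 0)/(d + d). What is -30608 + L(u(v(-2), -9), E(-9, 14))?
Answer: -489729/16 ≈ -30608.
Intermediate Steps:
v(d) = -143/16 (v(d) = -9 + ((d + 0)/(d + d))/8 = -9 + (d/((2*d)))/8 = -9 + (d*(1/(2*d)))/8 = -9 + (⅛)*(½) = -9 + 1/16 = -143/16)
u(J, Q) = 10 + J
-30608 + L(u(v(-2), -9), E(-9, 14)) = -30608 + (1 - (10 - 143/16)) = -30608 + (1 - 1*17/16) = -30608 + (1 - 17/16) = -30608 - 1/16 = -489729/16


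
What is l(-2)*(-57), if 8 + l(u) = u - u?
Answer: 456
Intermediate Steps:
l(u) = -8 (l(u) = -8 + (u - u) = -8 + 0 = -8)
l(-2)*(-57) = -8*(-57) = 456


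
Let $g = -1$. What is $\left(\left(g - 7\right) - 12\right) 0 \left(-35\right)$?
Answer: $0$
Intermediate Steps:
$\left(\left(g - 7\right) - 12\right) 0 \left(-35\right) = \left(\left(-1 - 7\right) - 12\right) 0 \left(-35\right) = \left(-8 - 12\right) 0 \left(-35\right) = \left(-20\right) 0 \left(-35\right) = 0 \left(-35\right) = 0$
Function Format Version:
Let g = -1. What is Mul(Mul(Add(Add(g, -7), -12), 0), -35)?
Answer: 0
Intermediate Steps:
Mul(Mul(Add(Add(g, -7), -12), 0), -35) = Mul(Mul(Add(Add(-1, -7), -12), 0), -35) = Mul(Mul(Add(-8, -12), 0), -35) = Mul(Mul(-20, 0), -35) = Mul(0, -35) = 0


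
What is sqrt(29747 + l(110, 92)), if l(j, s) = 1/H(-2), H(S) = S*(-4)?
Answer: sqrt(475954)/4 ≈ 172.47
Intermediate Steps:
H(S) = -4*S
l(j, s) = 1/8 (l(j, s) = 1/(-4*(-2)) = 1/8)
sqrt(29747 + l(110, 92)) = sqrt(29747 + 1/8) = sqrt(237977/8) = sqrt(475954)/4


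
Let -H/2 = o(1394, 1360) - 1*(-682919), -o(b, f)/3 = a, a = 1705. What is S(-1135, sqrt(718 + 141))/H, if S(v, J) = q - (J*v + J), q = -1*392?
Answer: 49/169451 - 567*sqrt(859)/677804 ≈ -0.024228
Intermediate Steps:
q = -392
o(b, f) = -5115 (o(b, f) = -3*1705 = -5115)
S(v, J) = -392 - J - J*v (S(v, J) = -392 - (J*v + J) = -392 - (J + J*v) = -392 + (-J - J*v) = -392 - J - J*v)
H = -1355608 (H = -2*(-5115 - 1*(-682919)) = -2*(-5115 + 682919) = -2*677804 = -1355608)
S(-1135, sqrt(718 + 141))/H = (-392 - sqrt(718 + 141) - 1*sqrt(718 + 141)*(-1135))/(-1355608) = (-392 - sqrt(859) - 1*sqrt(859)*(-1135))*(-1/1355608) = (-392 - sqrt(859) + 1135*sqrt(859))*(-1/1355608) = (-392 + 1134*sqrt(859))*(-1/1355608) = 49/169451 - 567*sqrt(859)/677804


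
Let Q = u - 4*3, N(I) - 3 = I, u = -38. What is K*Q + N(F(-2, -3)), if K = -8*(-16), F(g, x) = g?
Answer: -6399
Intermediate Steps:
N(I) = 3 + I
Q = -50 (Q = -38 - 4*3 = -38 - 12 = -50)
K = 128
K*Q + N(F(-2, -3)) = 128*(-50) + (3 - 2) = -6400 + 1 = -6399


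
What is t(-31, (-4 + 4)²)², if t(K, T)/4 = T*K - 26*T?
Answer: 0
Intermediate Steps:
t(K, T) = -104*T + 4*K*T (t(K, T) = 4*(T*K - 26*T) = 4*(K*T - 26*T) = 4*(-26*T + K*T) = -104*T + 4*K*T)
t(-31, (-4 + 4)²)² = (4*(-4 + 4)²*(-26 - 31))² = (4*0²*(-57))² = (4*0*(-57))² = 0² = 0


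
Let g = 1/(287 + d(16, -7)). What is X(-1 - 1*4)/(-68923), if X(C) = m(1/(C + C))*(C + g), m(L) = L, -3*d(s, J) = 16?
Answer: -2111/291199675 ≈ -7.2493e-6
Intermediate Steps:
d(s, J) = -16/3 (d(s, J) = -⅓*16 = -16/3)
g = 3/845 (g = 1/(287 - 16/3) = 1/(845/3) = 3/845 ≈ 0.0035503)
X(C) = (3/845 + C)/(2*C) (X(C) = (C + 3/845)/(C + C) = (3/845 + C)/((2*C)) = (1/(2*C))*(3/845 + C) = (3/845 + C)/(2*C))
X(-1 - 1*4)/(-68923) = ((3 + 845*(-1 - 1*4))/(1690*(-1 - 1*4)))/(-68923) = ((3 + 845*(-1 - 4))/(1690*(-1 - 4)))*(-1/68923) = ((1/1690)*(3 + 845*(-5))/(-5))*(-1/68923) = ((1/1690)*(-⅕)*(3 - 4225))*(-1/68923) = ((1/1690)*(-⅕)*(-4222))*(-1/68923) = (2111/4225)*(-1/68923) = -2111/291199675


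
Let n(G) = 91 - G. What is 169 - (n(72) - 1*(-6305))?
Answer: -6155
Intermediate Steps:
169 - (n(72) - 1*(-6305)) = 169 - ((91 - 1*72) - 1*(-6305)) = 169 - ((91 - 72) + 6305) = 169 - (19 + 6305) = 169 - 1*6324 = 169 - 6324 = -6155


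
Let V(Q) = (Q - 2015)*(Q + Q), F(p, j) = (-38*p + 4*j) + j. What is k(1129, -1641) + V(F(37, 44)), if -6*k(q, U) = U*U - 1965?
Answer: 7144286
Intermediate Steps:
k(q, U) = 655/2 - U**2/6 (k(q, U) = -(U*U - 1965)/6 = -(U**2 - 1965)/6 = -(-1965 + U**2)/6 = 655/2 - U**2/6)
F(p, j) = -38*p + 5*j
V(Q) = 2*Q*(-2015 + Q) (V(Q) = (-2015 + Q)*(2*Q) = 2*Q*(-2015 + Q))
k(1129, -1641) + V(F(37, 44)) = (655/2 - 1/6*(-1641)**2) + 2*(-38*37 + 5*44)*(-2015 + (-38*37 + 5*44)) = (655/2 - 1/6*2692881) + 2*(-1406 + 220)*(-2015 + (-1406 + 220)) = (655/2 - 897627/2) + 2*(-1186)*(-2015 - 1186) = -448486 + 2*(-1186)*(-3201) = -448486 + 7592772 = 7144286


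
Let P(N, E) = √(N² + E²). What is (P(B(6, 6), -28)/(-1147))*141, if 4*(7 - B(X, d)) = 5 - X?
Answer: -141*√13385/4588 ≈ -3.5555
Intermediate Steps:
B(X, d) = 23/4 + X/4 (B(X, d) = 7 - (5 - X)/4 = 7 + (-5/4 + X/4) = 23/4 + X/4)
P(N, E) = √(E² + N²)
(P(B(6, 6), -28)/(-1147))*141 = (√((-28)² + (23/4 + (¼)*6)²)/(-1147))*141 = (√(784 + (23/4 + 3/2)²)*(-1/1147))*141 = (√(784 + (29/4)²)*(-1/1147))*141 = (√(784 + 841/16)*(-1/1147))*141 = (√(13385/16)*(-1/1147))*141 = ((√13385/4)*(-1/1147))*141 = -√13385/4588*141 = -141*√13385/4588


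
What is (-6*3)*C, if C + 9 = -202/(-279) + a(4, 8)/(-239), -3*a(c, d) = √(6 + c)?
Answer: 4618/31 - 6*√10/239 ≈ 148.89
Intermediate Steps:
a(c, d) = -√(6 + c)/3
C = -2309/279 + √10/717 (C = -9 + (-202/(-279) - √(6 + 4)/3/(-239)) = -9 + (-202*(-1/279) - √10/3*(-1/239)) = -9 + (202/279 + √10/717) = -2309/279 + √10/717 ≈ -8.2716)
(-6*3)*C = (-6*3)*(-2309/279 + √10/717) = -18*(-2309/279 + √10/717) = 4618/31 - 6*√10/239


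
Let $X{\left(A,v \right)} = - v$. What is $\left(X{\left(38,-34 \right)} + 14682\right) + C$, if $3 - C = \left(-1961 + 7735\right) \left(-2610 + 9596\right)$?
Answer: $-40322445$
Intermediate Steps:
$C = -40337161$ ($C = 3 - \left(-1961 + 7735\right) \left(-2610 + 9596\right) = 3 - 5774 \cdot 6986 = 3 - 40337164 = -40337161$)
$\left(X{\left(38,-34 \right)} + 14682\right) + C = \left(\left(-1\right) \left(-34\right) + 14682\right) - 40337161 = \left(34 + 14682\right) - 40337161 = 14716 - 40337161 = -40322445$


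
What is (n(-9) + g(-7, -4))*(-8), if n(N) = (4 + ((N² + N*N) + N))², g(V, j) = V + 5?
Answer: -197176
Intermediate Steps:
g(V, j) = 5 + V
n(N) = (4 + N + 2*N²)² (n(N) = (4 + ((N² + N²) + N))² = (4 + (2*N² + N))² = (4 + (N + 2*N²))² = (4 + N + 2*N²)²)
(n(-9) + g(-7, -4))*(-8) = ((4 - 9 + 2*(-9)²)² + (5 - 7))*(-8) = ((4 - 9 + 2*81)² - 2)*(-8) = ((4 - 9 + 162)² - 2)*(-8) = (157² - 2)*(-8) = (24649 - 2)*(-8) = 24647*(-8) = -197176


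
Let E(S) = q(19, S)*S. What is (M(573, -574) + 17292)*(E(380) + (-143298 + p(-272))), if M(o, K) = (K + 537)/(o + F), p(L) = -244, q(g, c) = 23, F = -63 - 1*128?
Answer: -445217777307/191 ≈ -2.3310e+9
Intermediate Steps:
F = -191 (F = -63 - 128 = -191)
M(o, K) = (537 + K)/(-191 + o) (M(o, K) = (K + 537)/(o - 191) = (537 + K)/(-191 + o))
E(S) = 23*S
(M(573, -574) + 17292)*(E(380) + (-143298 + p(-272))) = ((537 - 574)/(-191 + 573) + 17292)*(23*380 + (-143298 - 244)) = (-37/382 + 17292)*(8740 - 143542) = ((1/382)*(-37) + 17292)*(-134802) = (-37/382 + 17292)*(-134802) = (6605507/382)*(-134802) = -445217777307/191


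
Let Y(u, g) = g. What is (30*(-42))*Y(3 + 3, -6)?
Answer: 7560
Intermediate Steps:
(30*(-42))*Y(3 + 3, -6) = (30*(-42))*(-6) = -1260*(-6) = 7560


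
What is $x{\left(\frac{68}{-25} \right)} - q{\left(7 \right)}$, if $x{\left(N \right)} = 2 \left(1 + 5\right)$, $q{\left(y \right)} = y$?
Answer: $5$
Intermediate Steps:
$x{\left(N \right)} = 12$ ($x{\left(N \right)} = 2 \cdot 6 = 12$)
$x{\left(\frac{68}{-25} \right)} - q{\left(7 \right)} = 12 - 7 = 5$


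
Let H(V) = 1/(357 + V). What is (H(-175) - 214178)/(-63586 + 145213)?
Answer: -12993465/4952038 ≈ -2.6239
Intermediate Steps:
(H(-175) - 214178)/(-63586 + 145213) = (1/(357 - 175) - 214178)/(-63586 + 145213) = (1/182 - 214178)/81627 = (1/182 - 214178)*(1/81627) = -38980395/182*1/81627 = -12993465/4952038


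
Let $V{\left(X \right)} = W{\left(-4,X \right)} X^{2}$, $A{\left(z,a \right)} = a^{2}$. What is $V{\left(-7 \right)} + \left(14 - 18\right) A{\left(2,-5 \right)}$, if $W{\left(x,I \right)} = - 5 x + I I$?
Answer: $3281$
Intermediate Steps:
$W{\left(x,I \right)} = I^{2} - 5 x$ ($W{\left(x,I \right)} = - 5 x + I^{2} = I^{2} - 5 x$)
$V{\left(X \right)} = X^{2} \left(20 + X^{2}\right)$ ($V{\left(X \right)} = \left(X^{2} - -20\right) X^{2} = \left(X^{2} + 20\right) X^{2} = \left(20 + X^{2}\right) X^{2} = X^{2} \left(20 + X^{2}\right)$)
$V{\left(-7 \right)} + \left(14 - 18\right) A{\left(2,-5 \right)} = \left(-7\right)^{2} \left(20 + \left(-7\right)^{2}\right) + \left(14 - 18\right) \left(-5\right)^{2} = 49 \left(20 + 49\right) + \left(14 - 18\right) 25 = 49 \cdot 69 - 100 = 3381 - 100 = 3281$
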